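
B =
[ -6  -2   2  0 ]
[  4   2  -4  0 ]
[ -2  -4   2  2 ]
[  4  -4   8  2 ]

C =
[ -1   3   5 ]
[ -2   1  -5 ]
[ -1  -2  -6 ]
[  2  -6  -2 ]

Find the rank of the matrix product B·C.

First compute BC:
[[  8, -24, -32],
 [ -4,  22,  34],
 [ 12, -26,  -6],
 [  0, -20, -12]]
Now row reduce the product.
R2 ← R2 + (1/2)·R1: [0, 10, 18]
R3 ← R3 − (3/2)·R1: [0, 10, 42]
R3 ← R3 − R2: [0, 0, 24]
R4 ← R4 + (2)·R2: [0, 0, 24]
R4 ← R4 − R3: [0, 0, 0]
3 nonzero rows, so rank(BC) = 3.

3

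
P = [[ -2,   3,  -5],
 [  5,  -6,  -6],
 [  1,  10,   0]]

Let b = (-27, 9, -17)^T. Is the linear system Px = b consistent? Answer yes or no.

Row reduce the augmented matrix [P | b].
R2 ← R2 + (5/2)·R1: [0, 3/2, -37/2, -117/2]
R3 ← R3 + (1/2)·R1: [0, 23/2, -5/2, -61/2]
R3 ← R3 − (23/3)·R2: [0, 0, 418/3, 418]
The echelon form has 3 nonzero rows, and every pivot lies in the first 3 columns, so rank(P) = rank([P|b]) = 3.
The system is consistent.

yes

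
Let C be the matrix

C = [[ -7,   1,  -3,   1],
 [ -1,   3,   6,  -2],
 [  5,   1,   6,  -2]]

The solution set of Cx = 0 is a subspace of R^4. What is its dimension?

Row reduce to echelon form.
R2 ← R2 − (1/7)·R1: [0, 20/7, 45/7, -15/7]
R3 ← R3 + (5/7)·R1: [0, 12/7, 27/7, -9/7]
R3 ← R3 − (3/5)·R2: [0, 0, 0, 0]
2 nonzero rows, so rank(C) = 2.
C has 4 columns; by rank–nullity, nullity = 4 − 2 = 2.

2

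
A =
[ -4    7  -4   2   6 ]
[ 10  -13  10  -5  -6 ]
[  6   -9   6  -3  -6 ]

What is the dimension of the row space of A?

Row reduce to echelon form.
R2 ← R2 + (5/2)·R1: [0, 9/2, 0, 0, 9]
R3 ← R3 + (3/2)·R1: [0, 3/2, 0, 0, 3]
R3 ← R3 − (1/3)·R2: [0, 0, 0, 0, 0]
Echelon form has 2 nonzero rows, so rank(A) = 2.
The row space has dimension equal to the rank: 2.

2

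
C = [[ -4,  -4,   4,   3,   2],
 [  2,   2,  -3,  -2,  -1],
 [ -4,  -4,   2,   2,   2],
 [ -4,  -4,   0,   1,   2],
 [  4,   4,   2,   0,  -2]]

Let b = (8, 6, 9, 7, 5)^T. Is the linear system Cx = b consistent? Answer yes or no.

Row reduce the augmented matrix [C | b].
R2 ← R2 + (1/2)·R1: [0, 0, -1, -1/2, 0, 10]
R3 ← R3 − R1: [0, 0, -2, -1, 0, 1]
R4 ← R4 − R1: [0, 0, -4, -2, 0, -1]
R5 ← R5 + R1: [0, 0, 6, 3, 0, 13]
R3 ← R3 − (2)·R2: [0, 0, 0, 0, 0, -19]
R4 ← R4 − (4)·R2: [0, 0, 0, 0, 0, -41]
R5 ← R5 + (6)·R2: [0, 0, 0, 0, 0, 73]
R4 ← R4 − (41/19)·R3: [0, 0, 0, 0, 0, 0]
R5 ← R5 + (73/19)·R3: [0, 0, 0, 0, 0, 0]
The echelon form has 3 nonzero rows; the last pivot sits in the augmented column, so rank(C) = 2 but rank([C|b]) = 3.
Since the ranks differ, the system is inconsistent.

no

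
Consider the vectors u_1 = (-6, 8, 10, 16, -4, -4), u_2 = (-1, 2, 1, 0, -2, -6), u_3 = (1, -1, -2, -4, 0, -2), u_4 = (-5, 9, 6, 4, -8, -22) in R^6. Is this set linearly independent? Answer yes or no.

Form the matrix with these vectors as rows and row reduce.
R2 ← R2 − (1/6)·R1: [0, 2/3, -2/3, -8/3, -4/3, -16/3]
R3 ← R3 + (1/6)·R1: [0, 1/3, -1/3, -4/3, -2/3, -8/3]
R4 ← R4 − (5/6)·R1: [0, 7/3, -7/3, -28/3, -14/3, -56/3]
R3 ← R3 − (1/2)·R2: [0, 0, 0, 0, 0, 0]
R4 ← R4 − (7/2)·R2: [0, 0, 0, 0, 0, 0]
2 nonzero rows, so the 4 vectors span a space of dimension 2.
Since 2 < 4, the vectors are linearly dependent.

no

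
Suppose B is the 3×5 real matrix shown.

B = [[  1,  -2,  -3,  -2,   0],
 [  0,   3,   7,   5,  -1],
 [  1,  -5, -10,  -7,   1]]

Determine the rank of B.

2

Row reduce to echelon form.
R3 ← R3 − R1: [0, -3, -7, -5, 1]
R3 ← R3 + R2: [0, 0, 0, 0, 0]
Echelon form has 2 nonzero rows, so rank(B) = 2.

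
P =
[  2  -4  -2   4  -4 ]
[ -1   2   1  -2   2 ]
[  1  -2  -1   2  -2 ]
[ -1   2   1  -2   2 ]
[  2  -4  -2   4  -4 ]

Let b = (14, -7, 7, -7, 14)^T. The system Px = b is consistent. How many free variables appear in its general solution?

Row reduce the augmented matrix [P | b].
R2 ← R2 + (1/2)·R1: [0, 0, 0, 0, 0, 0]
R3 ← R3 − (1/2)·R1: [0, 0, 0, 0, 0, 0]
R4 ← R4 + (1/2)·R1: [0, 0, 0, 0, 0, 0]
R5 ← R5 − R1: [0, 0, 0, 0, 0, 0]
The echelon form has 1 nonzero rows, and every pivot lies in the first 5 columns, so rank(P) = rank([P|b]) = 1.
The system is consistent.
Free variables = (unknowns) − (rank) = 5 − 1 = 4.

4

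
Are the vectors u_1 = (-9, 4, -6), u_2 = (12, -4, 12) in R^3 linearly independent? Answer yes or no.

yes

Form the matrix with these vectors as rows and row reduce.
R2 ← R2 + (4/3)·R1: [0, 4/3, 4]
2 nonzero rows, so the 2 vectors span a space of dimension 2.
Since 2 = 2, the vectors are linearly independent.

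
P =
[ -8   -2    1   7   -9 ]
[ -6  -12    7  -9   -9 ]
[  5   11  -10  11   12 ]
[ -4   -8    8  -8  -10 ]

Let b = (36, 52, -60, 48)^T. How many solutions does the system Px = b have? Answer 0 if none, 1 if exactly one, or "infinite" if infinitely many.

infinite

Row reduce the augmented matrix [P | b].
R2 ← R2 − (3/4)·R1: [0, -21/2, 25/4, -57/4, -9/4, 25]
R3 ← R3 + (5/8)·R1: [0, 39/4, -75/8, 123/8, 51/8, -75/2]
R4 ← R4 − (1/2)·R1: [0, -7, 15/2, -23/2, -11/2, 30]
R3 ← R3 + (13/14)·R2: [0, 0, -25/7, 15/7, 30/7, -100/7]
R4 ← R4 − (2/3)·R2: [0, 0, 10/3, -2, -4, 40/3]
R4 ← R4 + (14/15)·R3: [0, 0, 0, 0, 0, 0]
The echelon form has 3 nonzero rows, and every pivot lies in the first 5 columns, so rank(P) = rank([P|b]) = 3.
The system is consistent.
rank = 3 < 5 unknowns, so there are infinitely many solutions.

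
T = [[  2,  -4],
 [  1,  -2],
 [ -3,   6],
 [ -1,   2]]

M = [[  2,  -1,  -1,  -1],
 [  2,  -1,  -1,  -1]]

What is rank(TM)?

1

First compute TM:
[[ -4,   2,   2,   2],
 [ -2,   1,   1,   1],
 [  6,  -3,  -3,  -3],
 [  2,  -1,  -1,  -1]]
Now row reduce the product.
R2 ← R2 − (1/2)·R1: [0, 0, 0, 0]
R3 ← R3 + (3/2)·R1: [0, 0, 0, 0]
R4 ← R4 + (1/2)·R1: [0, 0, 0, 0]
1 nonzero row, so rank(TM) = 1.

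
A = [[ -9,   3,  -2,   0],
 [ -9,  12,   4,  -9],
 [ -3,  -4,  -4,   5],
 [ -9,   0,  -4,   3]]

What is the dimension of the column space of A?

Row reduce to echelon form.
R2 ← R2 − R1: [0, 9, 6, -9]
R3 ← R3 − (1/3)·R1: [0, -5, -10/3, 5]
R4 ← R4 − R1: [0, -3, -2, 3]
R3 ← R3 + (5/9)·R2: [0, 0, 0, 0]
R4 ← R4 + (1/3)·R2: [0, 0, 0, 0]
Echelon form has 2 nonzero rows, so rank(A) = 2.
The column space has dimension equal to the rank: 2.

2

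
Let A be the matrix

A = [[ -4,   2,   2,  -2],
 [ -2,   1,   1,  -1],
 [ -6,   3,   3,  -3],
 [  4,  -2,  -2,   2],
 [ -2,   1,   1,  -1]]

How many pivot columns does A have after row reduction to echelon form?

1

Row reduce to echelon form.
R2 ← R2 − (1/2)·R1: [0, 0, 0, 0]
R3 ← R3 − (3/2)·R1: [0, 0, 0, 0]
R4 ← R4 + R1: [0, 0, 0, 0]
R5 ← R5 − (1/2)·R1: [0, 0, 0, 0]
Echelon form has 1 nonzero row, so rank(A) = 1.
Each nonzero row contributes one pivot column: 1 pivot columns.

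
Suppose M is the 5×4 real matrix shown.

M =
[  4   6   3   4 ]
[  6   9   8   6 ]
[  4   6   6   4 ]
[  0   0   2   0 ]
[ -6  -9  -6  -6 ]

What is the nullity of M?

2

Row reduce to echelon form.
R2 ← R2 − (3/2)·R1: [0, 0, 7/2, 0]
R3 ← R3 − R1: [0, 0, 3, 0]
R5 ← R5 + (3/2)·R1: [0, 0, -3/2, 0]
R3 ← R3 − (6/7)·R2: [0, 0, 0, 0]
R4 ← R4 − (4/7)·R2: [0, 0, 0, 0]
R5 ← R5 + (3/7)·R2: [0, 0, 0, 0]
2 nonzero rows, so rank(M) = 2.
M has 4 columns; by rank–nullity, nullity = 4 − 2 = 2.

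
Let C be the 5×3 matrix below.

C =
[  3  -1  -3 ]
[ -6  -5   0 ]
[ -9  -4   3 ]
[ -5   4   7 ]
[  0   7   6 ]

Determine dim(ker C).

Row reduce to echelon form.
R2 ← R2 + (2)·R1: [0, -7, -6]
R3 ← R3 + (3)·R1: [0, -7, -6]
R4 ← R4 + (5/3)·R1: [0, 7/3, 2]
R3 ← R3 − R2: [0, 0, 0]
R4 ← R4 + (1/3)·R2: [0, 0, 0]
R5 ← R5 + R2: [0, 0, 0]
2 nonzero rows, so rank(C) = 2.
C has 3 columns; by rank–nullity, nullity = 3 − 2 = 1.

1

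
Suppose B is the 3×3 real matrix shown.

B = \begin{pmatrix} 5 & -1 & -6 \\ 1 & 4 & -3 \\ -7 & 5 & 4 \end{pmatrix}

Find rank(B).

Row reduce to echelon form.
R2 ← R2 − (1/5)·R1: [0, 21/5, -9/5]
R3 ← R3 + (7/5)·R1: [0, 18/5, -22/5]
R3 ← R3 − (6/7)·R2: [0, 0, -20/7]
Echelon form has 3 nonzero rows, so rank(B) = 3.

3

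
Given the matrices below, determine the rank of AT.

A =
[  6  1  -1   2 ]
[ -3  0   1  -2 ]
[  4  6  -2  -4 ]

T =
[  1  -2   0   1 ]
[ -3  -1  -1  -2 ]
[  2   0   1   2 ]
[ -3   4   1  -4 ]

3

First compute AT:
[[ -5,  -5,   0,  -6],
 [  5,  -2,  -1,   7],
 [ -6, -30, -12,   4]]
Now row reduce the product.
R2 ← R2 + R1: [0, -7, -1, 1]
R3 ← R3 − (6/5)·R1: [0, -24, -12, 56/5]
R3 ← R3 − (24/7)·R2: [0, 0, -60/7, 272/35]
3 nonzero rows, so rank(AT) = 3.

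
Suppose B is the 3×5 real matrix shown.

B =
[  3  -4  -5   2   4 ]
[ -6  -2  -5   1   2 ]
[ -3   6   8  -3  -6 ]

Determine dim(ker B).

3

Row reduce to echelon form.
R2 ← R2 + (2)·R1: [0, -10, -15, 5, 10]
R3 ← R3 + R1: [0, 2, 3, -1, -2]
R3 ← R3 + (1/5)·R2: [0, 0, 0, 0, 0]
2 nonzero rows, so rank(B) = 2.
B has 5 columns; by rank–nullity, nullity = 5 − 2 = 3.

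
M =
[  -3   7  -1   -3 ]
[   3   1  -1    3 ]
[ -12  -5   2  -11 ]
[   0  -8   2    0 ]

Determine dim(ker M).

Row reduce to echelon form.
R2 ← R2 + R1: [0, 8, -2, 0]
R3 ← R3 − (4)·R1: [0, -33, 6, 1]
R3 ← R3 + (33/8)·R2: [0, 0, -9/4, 1]
R4 ← R4 + R2: [0, 0, 0, 0]
3 nonzero rows, so rank(M) = 3.
M has 4 columns; by rank–nullity, nullity = 4 − 3 = 1.

1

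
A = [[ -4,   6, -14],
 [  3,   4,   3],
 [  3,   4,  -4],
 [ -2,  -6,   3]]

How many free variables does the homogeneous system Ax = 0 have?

Row reduce to echelon form.
R2 ← R2 + (3/4)·R1: [0, 17/2, -15/2]
R3 ← R3 + (3/4)·R1: [0, 17/2, -29/2]
R4 ← R4 − (1/2)·R1: [0, -9, 10]
R3 ← R3 − R2: [0, 0, -7]
R4 ← R4 + (18/17)·R2: [0, 0, 35/17]
R4 ← R4 + (5/17)·R3: [0, 0, 0]
3 nonzero rows, so rank(A) = 3.
A has 3 columns; by rank–nullity, nullity = 3 − 3 = 0.

0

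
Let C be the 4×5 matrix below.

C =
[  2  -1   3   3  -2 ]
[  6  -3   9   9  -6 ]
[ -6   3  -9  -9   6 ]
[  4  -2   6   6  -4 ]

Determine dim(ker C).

Row reduce to echelon form.
R2 ← R2 − (3)·R1: [0, 0, 0, 0, 0]
R3 ← R3 + (3)·R1: [0, 0, 0, 0, 0]
R4 ← R4 − (2)·R1: [0, 0, 0, 0, 0]
1 nonzero row, so rank(C) = 1.
C has 5 columns; by rank–nullity, nullity = 5 − 1 = 4.

4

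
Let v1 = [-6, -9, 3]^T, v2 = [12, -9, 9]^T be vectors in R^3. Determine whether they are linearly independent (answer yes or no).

Form the matrix with these vectors as rows and row reduce.
R2 ← R2 + (2)·R1: [0, -27, 15]
2 nonzero rows, so the 2 vectors span a space of dimension 2.
Since 2 = 2, the vectors are linearly independent.

yes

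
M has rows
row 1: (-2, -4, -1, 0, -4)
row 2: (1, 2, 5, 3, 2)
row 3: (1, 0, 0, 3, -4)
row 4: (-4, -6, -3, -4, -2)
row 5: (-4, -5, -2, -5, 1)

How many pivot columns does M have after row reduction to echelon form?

3

Row reduce to echelon form.
R2 ← R2 + (1/2)·R1: [0, 0, 9/2, 3, 0]
R3 ← R3 + (1/2)·R1: [0, -2, -1/2, 3, -6]
R4 ← R4 − (2)·R1: [0, 2, -1, -4, 6]
R5 ← R5 − (2)·R1: [0, 3, 0, -5, 9]
Swap R2 ↔ R3
R4 ← R4 + R2: [0, 0, -3/2, -1, 0]
R5 ← R5 + (3/2)·R2: [0, 0, -3/4, -1/2, 0]
R4 ← R4 + (1/3)·R3: [0, 0, 0, 0, 0]
R5 ← R5 + (1/6)·R3: [0, 0, 0, 0, 0]
Echelon form has 3 nonzero rows, so rank(M) = 3.
Each nonzero row contributes one pivot column: 3 pivot columns.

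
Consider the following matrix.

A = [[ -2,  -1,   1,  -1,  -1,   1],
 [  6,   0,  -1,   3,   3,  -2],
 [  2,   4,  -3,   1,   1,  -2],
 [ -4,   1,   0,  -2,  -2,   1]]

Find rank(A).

2

Row reduce to echelon form.
R2 ← R2 + (3)·R1: [0, -3, 2, 0, 0, 1]
R3 ← R3 + R1: [0, 3, -2, 0, 0, -1]
R4 ← R4 − (2)·R1: [0, 3, -2, 0, 0, -1]
R3 ← R3 + R2: [0, 0, 0, 0, 0, 0]
R4 ← R4 + R2: [0, 0, 0, 0, 0, 0]
Echelon form has 2 nonzero rows, so rank(A) = 2.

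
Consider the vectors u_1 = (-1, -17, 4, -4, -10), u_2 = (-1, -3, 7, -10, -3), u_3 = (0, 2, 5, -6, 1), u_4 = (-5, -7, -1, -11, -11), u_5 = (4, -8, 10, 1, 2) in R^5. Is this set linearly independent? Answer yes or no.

Form the matrix with these vectors as rows and row reduce.
R2 ← R2 − R1: [0, 14, 3, -6, 7]
R4 ← R4 − (5)·R1: [0, 78, -21, 9, 39]
R5 ← R5 + (4)·R1: [0, -76, 26, -15, -38]
R3 ← R3 − (1/7)·R2: [0, 0, 32/7, -36/7, 0]
R4 ← R4 − (39/7)·R2: [0, 0, -264/7, 297/7, 0]
R5 ← R5 + (38/7)·R2: [0, 0, 296/7, -333/7, 0]
R4 ← R4 + (33/4)·R3: [0, 0, 0, 0, 0]
R5 ← R5 − (37/4)·R3: [0, 0, 0, 0, 0]
3 nonzero rows, so the 5 vectors span a space of dimension 3.
Since 3 < 5, the vectors are linearly dependent.

no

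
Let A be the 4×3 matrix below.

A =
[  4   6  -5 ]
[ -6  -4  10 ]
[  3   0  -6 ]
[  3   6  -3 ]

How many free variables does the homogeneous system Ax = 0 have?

Row reduce to echelon form.
R2 ← R2 + (3/2)·R1: [0, 5, 5/2]
R3 ← R3 − (3/4)·R1: [0, -9/2, -9/4]
R4 ← R4 − (3/4)·R1: [0, 3/2, 3/4]
R3 ← R3 + (9/10)·R2: [0, 0, 0]
R4 ← R4 − (3/10)·R2: [0, 0, 0]
2 nonzero rows, so rank(A) = 2.
A has 3 columns; by rank–nullity, nullity = 3 − 2 = 1.

1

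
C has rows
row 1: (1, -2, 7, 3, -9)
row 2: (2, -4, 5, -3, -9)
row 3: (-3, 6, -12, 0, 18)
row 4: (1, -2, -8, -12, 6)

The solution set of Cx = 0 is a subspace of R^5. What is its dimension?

Row reduce to echelon form.
R2 ← R2 − (2)·R1: [0, 0, -9, -9, 9]
R3 ← R3 + (3)·R1: [0, 0, 9, 9, -9]
R4 ← R4 − R1: [0, 0, -15, -15, 15]
R3 ← R3 + R2: [0, 0, 0, 0, 0]
R4 ← R4 − (5/3)·R2: [0, 0, 0, 0, 0]
2 nonzero rows, so rank(C) = 2.
C has 5 columns; by rank–nullity, nullity = 5 − 2 = 3.

3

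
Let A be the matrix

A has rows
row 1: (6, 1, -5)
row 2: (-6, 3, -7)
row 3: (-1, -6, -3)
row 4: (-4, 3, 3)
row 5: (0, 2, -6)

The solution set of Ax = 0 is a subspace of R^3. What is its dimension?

Row reduce to echelon form.
R2 ← R2 + R1: [0, 4, -12]
R3 ← R3 + (1/6)·R1: [0, -35/6, -23/6]
R4 ← R4 + (2/3)·R1: [0, 11/3, -1/3]
R3 ← R3 + (35/24)·R2: [0, 0, -64/3]
R4 ← R4 − (11/12)·R2: [0, 0, 32/3]
R5 ← R5 − (1/2)·R2: [0, 0, 0]
R4 ← R4 + (1/2)·R3: [0, 0, 0]
3 nonzero rows, so rank(A) = 3.
A has 3 columns; by rank–nullity, nullity = 3 − 3 = 0.

0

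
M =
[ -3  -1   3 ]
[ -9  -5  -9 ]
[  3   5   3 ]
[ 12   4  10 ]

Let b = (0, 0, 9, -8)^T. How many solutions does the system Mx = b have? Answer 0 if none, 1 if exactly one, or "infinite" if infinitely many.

0

Row reduce the augmented matrix [M | b].
R2 ← R2 − (3)·R1: [0, -2, -18, 0]
R3 ← R3 + R1: [0, 4, 6, 9]
R4 ← R4 + (4)·R1: [0, 0, 22, -8]
R3 ← R3 + (2)·R2: [0, 0, -30, 9]
R4 ← R4 + (11/15)·R3: [0, 0, 0, -7/5]
The echelon form has 4 nonzero rows; the last pivot sits in the augmented column, so rank(M) = 3 but rank([M|b]) = 4.
Since the ranks differ, the system is inconsistent.
It has no solutions.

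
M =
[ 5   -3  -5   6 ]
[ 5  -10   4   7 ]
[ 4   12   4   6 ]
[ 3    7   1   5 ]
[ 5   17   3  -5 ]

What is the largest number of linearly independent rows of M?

Row reduce to echelon form.
R2 ← R2 − R1: [0, -7, 9, 1]
R3 ← R3 − (4/5)·R1: [0, 72/5, 8, 6/5]
R4 ← R4 − (3/5)·R1: [0, 44/5, 4, 7/5]
R5 ← R5 − R1: [0, 20, 8, -11]
R3 ← R3 + (72/35)·R2: [0, 0, 928/35, 114/35]
R4 ← R4 + (44/35)·R2: [0, 0, 536/35, 93/35]
R5 ← R5 + (20/7)·R2: [0, 0, 236/7, -57/7]
R4 ← R4 − (67/116)·R3: [0, 0, 0, 45/58]
R5 ← R5 − (295/232)·R3: [0, 0, 0, -1425/116]
R5 ← R5 + (95/6)·R4: [0, 0, 0, 0]
Echelon form has 4 nonzero rows, so rank(M) = 4.
The rank gives the maximum number of linearly independent rows: 4.

4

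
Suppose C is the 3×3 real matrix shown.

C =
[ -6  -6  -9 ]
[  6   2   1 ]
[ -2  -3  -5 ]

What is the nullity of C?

1

Row reduce to echelon form.
R2 ← R2 + R1: [0, -4, -8]
R3 ← R3 − (1/3)·R1: [0, -1, -2]
R3 ← R3 − (1/4)·R2: [0, 0, 0]
2 nonzero rows, so rank(C) = 2.
C has 3 columns; by rank–nullity, nullity = 3 − 2 = 1.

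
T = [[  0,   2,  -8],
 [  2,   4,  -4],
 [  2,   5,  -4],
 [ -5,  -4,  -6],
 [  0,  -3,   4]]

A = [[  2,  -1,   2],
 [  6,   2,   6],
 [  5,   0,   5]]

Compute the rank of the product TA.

2

First compute TA:
[[-28,   4, -28],
 [  8,   6,   8],
 [ 14,   8,  14],
 [-64,  -3, -64],
 [  2,  -6,   2]]
Now row reduce the product.
R2 ← R2 + (2/7)·R1: [0, 50/7, 0]
R3 ← R3 + (1/2)·R1: [0, 10, 0]
R4 ← R4 − (16/7)·R1: [0, -85/7, 0]
R5 ← R5 + (1/14)·R1: [0, -40/7, 0]
R3 ← R3 − (7/5)·R2: [0, 0, 0]
R4 ← R4 + (17/10)·R2: [0, 0, 0]
R5 ← R5 + (4/5)·R2: [0, 0, 0]
2 nonzero rows, so rank(TA) = 2.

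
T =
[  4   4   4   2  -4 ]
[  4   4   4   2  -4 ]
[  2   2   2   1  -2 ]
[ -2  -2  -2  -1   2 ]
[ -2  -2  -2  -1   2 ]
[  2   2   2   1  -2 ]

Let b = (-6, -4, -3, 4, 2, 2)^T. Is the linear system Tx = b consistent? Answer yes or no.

Row reduce the augmented matrix [T | b].
R2 ← R2 − R1: [0, 0, 0, 0, 0, 2]
R3 ← R3 − (1/2)·R1: [0, 0, 0, 0, 0, 0]
R4 ← R4 + (1/2)·R1: [0, 0, 0, 0, 0, 1]
R5 ← R5 + (1/2)·R1: [0, 0, 0, 0, 0, -1]
R6 ← R6 − (1/2)·R1: [0, 0, 0, 0, 0, 5]
R4 ← R4 − (1/2)·R2: [0, 0, 0, 0, 0, 0]
R5 ← R5 + (1/2)·R2: [0, 0, 0, 0, 0, 0]
R6 ← R6 − (5/2)·R2: [0, 0, 0, 0, 0, 0]
The echelon form has 2 nonzero rows; the last pivot sits in the augmented column, so rank(T) = 1 but rank([T|b]) = 2.
Since the ranks differ, the system is inconsistent.

no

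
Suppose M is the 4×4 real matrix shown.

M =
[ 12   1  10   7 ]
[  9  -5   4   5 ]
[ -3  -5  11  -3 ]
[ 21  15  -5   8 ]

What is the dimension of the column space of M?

4

Row reduce to echelon form.
R2 ← R2 − (3/4)·R1: [0, -23/4, -7/2, -1/4]
R3 ← R3 + (1/4)·R1: [0, -19/4, 27/2, -5/4]
R4 ← R4 − (7/4)·R1: [0, 53/4, -45/2, -17/4]
R3 ← R3 − (19/23)·R2: [0, 0, 377/23, -24/23]
R4 ← R4 + (53/23)·R2: [0, 0, -703/23, -111/23]
R4 ← R4 + (703/377)·R3: [0, 0, 0, -2553/377]
Echelon form has 4 nonzero rows, so rank(M) = 4.
The column space has dimension equal to the rank: 4.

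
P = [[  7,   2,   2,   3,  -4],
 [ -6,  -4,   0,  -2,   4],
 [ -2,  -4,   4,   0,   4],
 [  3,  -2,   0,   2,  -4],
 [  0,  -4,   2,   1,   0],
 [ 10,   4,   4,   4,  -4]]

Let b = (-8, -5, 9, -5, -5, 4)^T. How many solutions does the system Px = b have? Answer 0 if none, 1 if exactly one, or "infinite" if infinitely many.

0

Row reduce the augmented matrix [P | b].
R2 ← R2 + (6/7)·R1: [0, -16/7, 12/7, 4/7, 4/7, -83/7]
R3 ← R3 + (2/7)·R1: [0, -24/7, 32/7, 6/7, 20/7, 47/7]
R4 ← R4 − (3/7)·R1: [0, -20/7, -6/7, 5/7, -16/7, -11/7]
R6 ← R6 − (10/7)·R1: [0, 8/7, 8/7, -2/7, 12/7, 108/7]
R3 ← R3 − (3/2)·R2: [0, 0, 2, 0, 2, 49/2]
R4 ← R4 − (5/4)·R2: [0, 0, -3, 0, -3, 53/4]
R5 ← R5 − (7/4)·R2: [0, 0, -1, 0, -1, 63/4]
R6 ← R6 + (1/2)·R2: [0, 0, 2, 0, 2, 19/2]
R4 ← R4 + (3/2)·R3: [0, 0, 0, 0, 0, 50]
R5 ← R5 + (1/2)·R3: [0, 0, 0, 0, 0, 28]
R6 ← R6 − R3: [0, 0, 0, 0, 0, -15]
R5 ← R5 − (14/25)·R4: [0, 0, 0, 0, 0, 0]
R6 ← R6 + (3/10)·R4: [0, 0, 0, 0, 0, 0]
The echelon form has 4 nonzero rows; the last pivot sits in the augmented column, so rank(P) = 3 but rank([P|b]) = 4.
Since the ranks differ, the system is inconsistent.
It has no solutions.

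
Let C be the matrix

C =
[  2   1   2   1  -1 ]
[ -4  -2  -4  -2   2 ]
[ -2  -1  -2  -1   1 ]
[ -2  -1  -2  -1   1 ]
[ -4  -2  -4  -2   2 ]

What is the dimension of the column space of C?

Row reduce to echelon form.
R2 ← R2 + (2)·R1: [0, 0, 0, 0, 0]
R3 ← R3 + R1: [0, 0, 0, 0, 0]
R4 ← R4 + R1: [0, 0, 0, 0, 0]
R5 ← R5 + (2)·R1: [0, 0, 0, 0, 0]
Echelon form has 1 nonzero row, so rank(C) = 1.
The column space has dimension equal to the rank: 1.

1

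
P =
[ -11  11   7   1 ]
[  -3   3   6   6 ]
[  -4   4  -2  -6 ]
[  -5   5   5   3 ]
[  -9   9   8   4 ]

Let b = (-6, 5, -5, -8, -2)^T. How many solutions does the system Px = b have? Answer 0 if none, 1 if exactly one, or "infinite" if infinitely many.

Row reduce the augmented matrix [P | b].
R2 ← R2 − (3/11)·R1: [0, 0, 45/11, 63/11, 73/11]
R3 ← R3 − (4/11)·R1: [0, 0, -50/11, -70/11, -31/11]
R4 ← R4 − (5/11)·R1: [0, 0, 20/11, 28/11, -58/11]
R5 ← R5 − (9/11)·R1: [0, 0, 25/11, 35/11, 32/11]
R3 ← R3 + (10/9)·R2: [0, 0, 0, 0, 41/9]
R4 ← R4 − (4/9)·R2: [0, 0, 0, 0, -74/9]
R5 ← R5 − (5/9)·R2: [0, 0, 0, 0, -7/9]
R4 ← R4 + (74/41)·R3: [0, 0, 0, 0, 0]
R5 ← R5 + (7/41)·R3: [0, 0, 0, 0, 0]
The echelon form has 3 nonzero rows; the last pivot sits in the augmented column, so rank(P) = 2 but rank([P|b]) = 3.
Since the ranks differ, the system is inconsistent.
It has no solutions.

0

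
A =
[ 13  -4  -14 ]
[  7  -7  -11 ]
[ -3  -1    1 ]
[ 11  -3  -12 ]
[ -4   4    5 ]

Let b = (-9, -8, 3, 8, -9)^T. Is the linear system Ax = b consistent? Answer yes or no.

no

Row reduce the augmented matrix [A | b].
R2 ← R2 − (7/13)·R1: [0, -63/13, -45/13, -41/13]
R3 ← R3 + (3/13)·R1: [0, -25/13, -29/13, 12/13]
R4 ← R4 − (11/13)·R1: [0, 5/13, -2/13, 203/13]
R5 ← R5 + (4/13)·R1: [0, 36/13, 9/13, -153/13]
R3 ← R3 − (25/63)·R2: [0, 0, -6/7, 137/63]
R4 ← R4 + (5/63)·R2: [0, 0, -3/7, 968/63]
R5 ← R5 + (4/7)·R2: [0, 0, -9/7, -95/7]
R4 ← R4 − (1/2)·R3: [0, 0, 0, 257/18]
R5 ← R5 − (3/2)·R3: [0, 0, 0, -101/6]
R5 ← R5 + (303/257)·R4: [0, 0, 0, 0]
The echelon form has 4 nonzero rows; the last pivot sits in the augmented column, so rank(A) = 3 but rank([A|b]) = 4.
Since the ranks differ, the system is inconsistent.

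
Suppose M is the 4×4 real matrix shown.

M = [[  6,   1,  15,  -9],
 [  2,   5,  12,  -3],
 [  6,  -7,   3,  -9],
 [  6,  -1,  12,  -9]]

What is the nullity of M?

Row reduce to echelon form.
R2 ← R2 − (1/3)·R1: [0, 14/3, 7, 0]
R3 ← R3 − R1: [0, -8, -12, 0]
R4 ← R4 − R1: [0, -2, -3, 0]
R3 ← R3 + (12/7)·R2: [0, 0, 0, 0]
R4 ← R4 + (3/7)·R2: [0, 0, 0, 0]
2 nonzero rows, so rank(M) = 2.
M has 4 columns; by rank–nullity, nullity = 4 − 2 = 2.

2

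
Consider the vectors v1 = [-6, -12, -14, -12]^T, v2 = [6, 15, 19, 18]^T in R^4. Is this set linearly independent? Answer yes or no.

yes

Form the matrix with these vectors as rows and row reduce.
R2 ← R2 + R1: [0, 3, 5, 6]
2 nonzero rows, so the 2 vectors span a space of dimension 2.
Since 2 = 2, the vectors are linearly independent.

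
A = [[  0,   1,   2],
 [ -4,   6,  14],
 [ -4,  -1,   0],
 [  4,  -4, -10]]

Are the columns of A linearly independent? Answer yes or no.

no

Row reduce A to echelon form.
Swap R1 ↔ R2
R3 ← R3 − R1: [0, -7, -14]
R4 ← R4 + R1: [0, 2, 4]
R3 ← R3 + (7)·R2: [0, 0, 0]
R4 ← R4 − (2)·R2: [0, 0, 0]
2 pivots among 3 columns.
Only 2 < 3 pivot columns, so the columns are linearly dependent.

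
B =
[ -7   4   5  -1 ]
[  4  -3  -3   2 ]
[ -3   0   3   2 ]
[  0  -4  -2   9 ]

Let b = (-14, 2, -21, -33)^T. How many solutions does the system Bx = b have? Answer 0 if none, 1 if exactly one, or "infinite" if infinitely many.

Row reduce the augmented matrix [B | b].
R2 ← R2 + (4/7)·R1: [0, -5/7, -1/7, 10/7, -6]
R3 ← R3 − (3/7)·R1: [0, -12/7, 6/7, 17/7, -15]
R3 ← R3 − (12/5)·R2: [0, 0, 6/5, -1, -3/5]
R4 ← R4 − (28/5)·R2: [0, 0, -6/5, 1, 3/5]
R4 ← R4 + R3: [0, 0, 0, 0, 0]
The echelon form has 3 nonzero rows, and every pivot lies in the first 4 columns, so rank(B) = rank([B|b]) = 3.
The system is consistent.
rank = 3 < 4 unknowns, so there are infinitely many solutions.

infinite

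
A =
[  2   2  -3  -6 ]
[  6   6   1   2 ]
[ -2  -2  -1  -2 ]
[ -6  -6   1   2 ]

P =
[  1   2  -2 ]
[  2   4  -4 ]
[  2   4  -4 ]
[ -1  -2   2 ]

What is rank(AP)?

First compute AP:
[[  6,  12, -12],
 [ 18,  36, -36],
 [ -6, -12,  12],
 [-18, -36,  36]]
Now row reduce the product.
R2 ← R2 − (3)·R1: [0, 0, 0]
R3 ← R3 + R1: [0, 0, 0]
R4 ← R4 + (3)·R1: [0, 0, 0]
1 nonzero row, so rank(AP) = 1.

1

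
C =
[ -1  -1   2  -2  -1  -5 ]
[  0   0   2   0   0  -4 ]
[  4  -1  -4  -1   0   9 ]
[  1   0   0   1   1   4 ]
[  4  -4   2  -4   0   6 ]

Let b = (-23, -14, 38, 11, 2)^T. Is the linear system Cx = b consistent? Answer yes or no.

yes

Row reduce the augmented matrix [C | b].
R3 ← R3 + (4)·R1: [0, -5, 4, -9, -4, -11, -54]
R4 ← R4 + R1: [0, -1, 2, -1, 0, -1, -12]
R5 ← R5 + (4)·R1: [0, -8, 10, -12, -4, -14, -90]
Swap R2 ↔ R3
R4 ← R4 − (1/5)·R2: [0, 0, 6/5, 4/5, 4/5, 6/5, -6/5]
R5 ← R5 − (8/5)·R2: [0, 0, 18/5, 12/5, 12/5, 18/5, -18/5]
R4 ← R4 − (3/5)·R3: [0, 0, 0, 4/5, 4/5, 18/5, 36/5]
R5 ← R5 − (9/5)·R3: [0, 0, 0, 12/5, 12/5, 54/5, 108/5]
R5 ← R5 − (3)·R4: [0, 0, 0, 0, 0, 0, 0]
The echelon form has 4 nonzero rows, and every pivot lies in the first 6 columns, so rank(C) = rank([C|b]) = 4.
The system is consistent.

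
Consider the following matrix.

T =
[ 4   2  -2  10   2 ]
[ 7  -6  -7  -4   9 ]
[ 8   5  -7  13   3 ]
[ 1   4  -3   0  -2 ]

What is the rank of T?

3

Row reduce to echelon form.
R2 ← R2 − (7/4)·R1: [0, -19/2, -7/2, -43/2, 11/2]
R3 ← R3 − (2)·R1: [0, 1, -3, -7, -1]
R4 ← R4 − (1/4)·R1: [0, 7/2, -5/2, -5/2, -5/2]
R3 ← R3 + (2/19)·R2: [0, 0, -64/19, -176/19, -8/19]
R4 ← R4 + (7/19)·R2: [0, 0, -72/19, -198/19, -9/19]
R4 ← R4 − (9/8)·R3: [0, 0, 0, 0, 0]
Echelon form has 3 nonzero rows, so rank(T) = 3.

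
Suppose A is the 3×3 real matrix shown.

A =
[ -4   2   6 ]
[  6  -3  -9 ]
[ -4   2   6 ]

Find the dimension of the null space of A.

Row reduce to echelon form.
R2 ← R2 + (3/2)·R1: [0, 0, 0]
R3 ← R3 − R1: [0, 0, 0]
1 nonzero row, so rank(A) = 1.
A has 3 columns; by rank–nullity, nullity = 3 − 1 = 2.

2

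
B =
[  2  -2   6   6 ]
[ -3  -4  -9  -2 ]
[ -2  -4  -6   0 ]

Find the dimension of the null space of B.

2

Row reduce to echelon form.
R2 ← R2 + (3/2)·R1: [0, -7, 0, 7]
R3 ← R3 + R1: [0, -6, 0, 6]
R3 ← R3 − (6/7)·R2: [0, 0, 0, 0]
2 nonzero rows, so rank(B) = 2.
B has 4 columns; by rank–nullity, nullity = 4 − 2 = 2.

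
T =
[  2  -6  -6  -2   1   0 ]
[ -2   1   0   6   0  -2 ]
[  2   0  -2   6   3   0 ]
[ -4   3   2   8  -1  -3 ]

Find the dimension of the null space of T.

3

Row reduce to echelon form.
R2 ← R2 + R1: [0, -5, -6, 4, 1, -2]
R3 ← R3 − R1: [0, 6, 4, 8, 2, 0]
R4 ← R4 + (2)·R1: [0, -9, -10, 4, 1, -3]
R3 ← R3 + (6/5)·R2: [0, 0, -16/5, 64/5, 16/5, -12/5]
R4 ← R4 − (9/5)·R2: [0, 0, 4/5, -16/5, -4/5, 3/5]
R4 ← R4 + (1/4)·R3: [0, 0, 0, 0, 0, 0]
3 nonzero rows, so rank(T) = 3.
T has 6 columns; by rank–nullity, nullity = 6 − 3 = 3.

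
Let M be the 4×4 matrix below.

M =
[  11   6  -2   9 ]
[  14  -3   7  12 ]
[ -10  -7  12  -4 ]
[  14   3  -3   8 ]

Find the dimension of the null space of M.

Row reduce to echelon form.
R2 ← R2 − (14/11)·R1: [0, -117/11, 105/11, 6/11]
R3 ← R3 + (10/11)·R1: [0, -17/11, 112/11, 46/11]
R4 ← R4 − (14/11)·R1: [0, -51/11, -5/11, -38/11]
R3 ← R3 − (17/117)·R2: [0, 0, 343/39, 160/39]
R4 ← R4 − (17/39)·R2: [0, 0, -60/13, -48/13]
R4 ← R4 + (180/343)·R3: [0, 0, 0, -528/343]
4 nonzero rows, so rank(M) = 4.
M has 4 columns; by rank–nullity, nullity = 4 − 4 = 0.

0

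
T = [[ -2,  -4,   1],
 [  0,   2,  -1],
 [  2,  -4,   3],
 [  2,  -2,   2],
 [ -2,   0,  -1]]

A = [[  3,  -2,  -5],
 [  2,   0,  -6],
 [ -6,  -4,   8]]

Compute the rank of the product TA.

First compute TA:
[[-20,   0,  42],
 [ 10,   4, -20],
 [-20, -16,  38],
 [-10, -12,  18],
 [  0,   8,   2]]
Now row reduce the product.
R2 ← R2 + (1/2)·R1: [0, 4, 1]
R3 ← R3 − R1: [0, -16, -4]
R4 ← R4 − (1/2)·R1: [0, -12, -3]
R3 ← R3 + (4)·R2: [0, 0, 0]
R4 ← R4 + (3)·R2: [0, 0, 0]
R5 ← R5 − (2)·R2: [0, 0, 0]
2 nonzero rows, so rank(TA) = 2.

2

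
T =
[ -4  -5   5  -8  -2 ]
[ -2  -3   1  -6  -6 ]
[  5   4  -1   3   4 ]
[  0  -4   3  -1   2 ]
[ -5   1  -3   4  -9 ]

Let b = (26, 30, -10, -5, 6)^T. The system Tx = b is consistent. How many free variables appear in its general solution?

Row reduce the augmented matrix [T | b].
R2 ← R2 − (1/2)·R1: [0, -1/2, -3/2, -2, -5, 17]
R3 ← R3 + (5/4)·R1: [0, -9/4, 21/4, -7, 3/2, 45/2]
R5 ← R5 − (5/4)·R1: [0, 29/4, -37/4, 14, -13/2, -53/2]
R3 ← R3 − (9/2)·R2: [0, 0, 12, 2, 24, -54]
R4 ← R4 − (8)·R2: [0, 0, 15, 15, 42, -141]
R5 ← R5 + (29/2)·R2: [0, 0, -31, -15, -79, 220]
R4 ← R4 − (5/4)·R3: [0, 0, 0, 25/2, 12, -147/2]
R5 ← R5 + (31/12)·R3: [0, 0, 0, -59/6, -17, 161/2]
R5 ← R5 + (59/75)·R4: [0, 0, 0, 0, -189/25, 567/25]
The echelon form has 5 nonzero rows, and every pivot lies in the first 5 columns, so rank(T) = rank([T|b]) = 5.
The system is consistent.
Free variables = (unknowns) − (rank) = 5 − 5 = 0.

0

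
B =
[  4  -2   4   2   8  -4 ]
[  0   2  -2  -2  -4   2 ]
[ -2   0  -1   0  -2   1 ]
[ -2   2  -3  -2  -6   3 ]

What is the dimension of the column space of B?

2

Row reduce to echelon form.
R3 ← R3 + (1/2)·R1: [0, -1, 1, 1, 2, -1]
R4 ← R4 + (1/2)·R1: [0, 1, -1, -1, -2, 1]
R3 ← R3 + (1/2)·R2: [0, 0, 0, 0, 0, 0]
R4 ← R4 − (1/2)·R2: [0, 0, 0, 0, 0, 0]
Echelon form has 2 nonzero rows, so rank(B) = 2.
The column space has dimension equal to the rank: 2.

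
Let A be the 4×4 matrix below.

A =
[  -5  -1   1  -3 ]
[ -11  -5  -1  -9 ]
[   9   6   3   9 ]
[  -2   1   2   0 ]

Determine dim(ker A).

Row reduce to echelon form.
R2 ← R2 − (11/5)·R1: [0, -14/5, -16/5, -12/5]
R3 ← R3 + (9/5)·R1: [0, 21/5, 24/5, 18/5]
R4 ← R4 − (2/5)·R1: [0, 7/5, 8/5, 6/5]
R3 ← R3 + (3/2)·R2: [0, 0, 0, 0]
R4 ← R4 + (1/2)·R2: [0, 0, 0, 0]
2 nonzero rows, so rank(A) = 2.
A has 4 columns; by rank–nullity, nullity = 4 − 2 = 2.

2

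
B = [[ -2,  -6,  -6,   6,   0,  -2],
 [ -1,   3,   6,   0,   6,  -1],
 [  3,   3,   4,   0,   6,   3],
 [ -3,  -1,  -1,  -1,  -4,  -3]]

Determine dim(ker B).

Row reduce to echelon form.
R2 ← R2 − (1/2)·R1: [0, 6, 9, -3, 6, 0]
R3 ← R3 + (3/2)·R1: [0, -6, -5, 9, 6, 0]
R4 ← R4 − (3/2)·R1: [0, 8, 8, -10, -4, 0]
R3 ← R3 + R2: [0, 0, 4, 6, 12, 0]
R4 ← R4 − (4/3)·R2: [0, 0, -4, -6, -12, 0]
R4 ← R4 + R3: [0, 0, 0, 0, 0, 0]
3 nonzero rows, so rank(B) = 3.
B has 6 columns; by rank–nullity, nullity = 6 − 3 = 3.

3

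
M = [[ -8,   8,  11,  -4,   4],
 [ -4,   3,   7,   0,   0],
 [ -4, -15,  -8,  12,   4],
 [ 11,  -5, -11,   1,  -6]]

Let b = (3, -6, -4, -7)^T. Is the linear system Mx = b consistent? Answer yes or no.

Row reduce the augmented matrix [M | b].
R2 ← R2 − (1/2)·R1: [0, -1, 3/2, 2, -2, -15/2]
R3 ← R3 − (1/2)·R1: [0, -19, -27/2, 14, 2, -11/2]
R4 ← R4 + (11/8)·R1: [0, 6, 33/8, -9/2, -1/2, -23/8]
R3 ← R3 − (19)·R2: [0, 0, -42, -24, 40, 137]
R4 ← R4 + (6)·R2: [0, 0, 105/8, 15/2, -25/2, -383/8]
R4 ← R4 + (5/16)·R3: [0, 0, 0, 0, 0, -81/16]
The echelon form has 4 nonzero rows; the last pivot sits in the augmented column, so rank(M) = 3 but rank([M|b]) = 4.
Since the ranks differ, the system is inconsistent.

no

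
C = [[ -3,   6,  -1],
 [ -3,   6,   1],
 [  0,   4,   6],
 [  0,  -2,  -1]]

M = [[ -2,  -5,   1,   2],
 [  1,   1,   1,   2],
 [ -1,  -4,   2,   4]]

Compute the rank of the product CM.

First compute CM:
[[ 13,  25,   1,   2],
 [ 11,  17,   5,  10],
 [ -2, -20,  16,  32],
 [ -1,   2,  -4,  -8]]
Now row reduce the product.
R2 ← R2 − (11/13)·R1: [0, -54/13, 54/13, 108/13]
R3 ← R3 + (2/13)·R1: [0, -210/13, 210/13, 420/13]
R4 ← R4 + (1/13)·R1: [0, 51/13, -51/13, -102/13]
R3 ← R3 − (35/9)·R2: [0, 0, 0, 0]
R4 ← R4 + (17/18)·R2: [0, 0, 0, 0]
2 nonzero rows, so rank(CM) = 2.

2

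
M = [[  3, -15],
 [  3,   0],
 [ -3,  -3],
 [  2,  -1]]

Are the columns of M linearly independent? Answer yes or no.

yes

Row reduce M to echelon form.
R2 ← R2 − R1: [0, 15]
R3 ← R3 + R1: [0, -18]
R4 ← R4 − (2/3)·R1: [0, 9]
R3 ← R3 + (6/5)·R2: [0, 0]
R4 ← R4 − (3/5)·R2: [0, 0]
2 pivots among 2 columns.
Every column is a pivot column, so the columns are linearly independent.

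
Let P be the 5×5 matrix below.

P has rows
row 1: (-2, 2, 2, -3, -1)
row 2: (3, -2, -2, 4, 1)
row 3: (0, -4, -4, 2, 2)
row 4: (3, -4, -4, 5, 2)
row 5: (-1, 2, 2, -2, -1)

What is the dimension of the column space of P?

Row reduce to echelon form.
R2 ← R2 + (3/2)·R1: [0, 1, 1, -1/2, -1/2]
R4 ← R4 + (3/2)·R1: [0, -1, -1, 1/2, 1/2]
R5 ← R5 − (1/2)·R1: [0, 1, 1, -1/2, -1/2]
R3 ← R3 + (4)·R2: [0, 0, 0, 0, 0]
R4 ← R4 + R2: [0, 0, 0, 0, 0]
R5 ← R5 − R2: [0, 0, 0, 0, 0]
Echelon form has 2 nonzero rows, so rank(P) = 2.
The column space has dimension equal to the rank: 2.

2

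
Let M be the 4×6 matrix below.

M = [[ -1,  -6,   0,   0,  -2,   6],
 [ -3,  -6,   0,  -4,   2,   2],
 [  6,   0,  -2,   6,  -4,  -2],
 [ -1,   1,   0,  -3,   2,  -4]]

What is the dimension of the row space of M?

4

Row reduce to echelon form.
R2 ← R2 − (3)·R1: [0, 12, 0, -4, 8, -16]
R3 ← R3 + (6)·R1: [0, -36, -2, 6, -16, 34]
R4 ← R4 − R1: [0, 7, 0, -3, 4, -10]
R3 ← R3 + (3)·R2: [0, 0, -2, -6, 8, -14]
R4 ← R4 − (7/12)·R2: [0, 0, 0, -2/3, -2/3, -2/3]
Echelon form has 4 nonzero rows, so rank(M) = 4.
The row space has dimension equal to the rank: 4.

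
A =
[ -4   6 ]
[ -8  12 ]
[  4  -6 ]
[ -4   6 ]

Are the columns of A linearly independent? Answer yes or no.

no

Row reduce A to echelon form.
R2 ← R2 − (2)·R1: [0, 0]
R3 ← R3 + R1: [0, 0]
R4 ← R4 − R1: [0, 0]
1 pivot among 2 columns.
Only 1 < 2 pivot columns, so the columns are linearly dependent.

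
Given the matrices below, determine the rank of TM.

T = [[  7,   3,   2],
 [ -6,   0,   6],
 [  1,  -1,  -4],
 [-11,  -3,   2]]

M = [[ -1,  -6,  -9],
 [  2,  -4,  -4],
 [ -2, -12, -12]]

2

First compute TM:
[[ -5, -78, -99],
 [ -6, -36, -18],
 [  5,  46,  43],
 [  1,  54,  87]]
Now row reduce the product.
R2 ← R2 − (6/5)·R1: [0, 288/5, 504/5]
R3 ← R3 + R1: [0, -32, -56]
R4 ← R4 + (1/5)·R1: [0, 192/5, 336/5]
R3 ← R3 + (5/9)·R2: [0, 0, 0]
R4 ← R4 − (2/3)·R2: [0, 0, 0]
2 nonzero rows, so rank(TM) = 2.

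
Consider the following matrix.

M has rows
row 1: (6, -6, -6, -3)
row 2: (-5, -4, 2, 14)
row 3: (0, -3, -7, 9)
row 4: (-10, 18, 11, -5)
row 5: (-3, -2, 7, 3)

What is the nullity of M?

Row reduce to echelon form.
R2 ← R2 + (5/6)·R1: [0, -9, -3, 23/2]
R4 ← R4 + (5/3)·R1: [0, 8, 1, -10]
R5 ← R5 + (1/2)·R1: [0, -5, 4, 3/2]
R3 ← R3 − (1/3)·R2: [0, 0, -6, 31/6]
R4 ← R4 + (8/9)·R2: [0, 0, -5/3, 2/9]
R5 ← R5 − (5/9)·R2: [0, 0, 17/3, -44/9]
R4 ← R4 − (5/18)·R3: [0, 0, 0, -131/108]
R5 ← R5 + (17/18)·R3: [0, 0, 0, -1/108]
R5 ← R5 − (1/131)·R4: [0, 0, 0, 0]
4 nonzero rows, so rank(M) = 4.
M has 4 columns; by rank–nullity, nullity = 4 − 4 = 0.

0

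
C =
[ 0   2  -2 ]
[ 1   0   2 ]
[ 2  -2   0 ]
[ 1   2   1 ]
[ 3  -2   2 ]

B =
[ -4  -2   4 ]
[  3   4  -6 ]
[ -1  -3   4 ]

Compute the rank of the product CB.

First compute CB:
[[  8,  14, -20],
 [ -6,  -8,  12],
 [-14, -12,  20],
 [  1,   3,  -4],
 [-20, -20,  32]]
Now row reduce the product.
R2 ← R2 + (3/4)·R1: [0, 5/2, -3]
R3 ← R3 + (7/4)·R1: [0, 25/2, -15]
R4 ← R4 − (1/8)·R1: [0, 5/4, -3/2]
R5 ← R5 + (5/2)·R1: [0, 15, -18]
R3 ← R3 − (5)·R2: [0, 0, 0]
R4 ← R4 − (1/2)·R2: [0, 0, 0]
R5 ← R5 − (6)·R2: [0, 0, 0]
2 nonzero rows, so rank(CB) = 2.

2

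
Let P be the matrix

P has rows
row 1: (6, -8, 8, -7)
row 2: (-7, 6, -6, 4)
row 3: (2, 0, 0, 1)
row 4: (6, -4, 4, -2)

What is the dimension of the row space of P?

2

Row reduce to echelon form.
R2 ← R2 + (7/6)·R1: [0, -10/3, 10/3, -25/6]
R3 ← R3 − (1/3)·R1: [0, 8/3, -8/3, 10/3]
R4 ← R4 − R1: [0, 4, -4, 5]
R3 ← R3 + (4/5)·R2: [0, 0, 0, 0]
R4 ← R4 + (6/5)·R2: [0, 0, 0, 0]
Echelon form has 2 nonzero rows, so rank(P) = 2.
The row space has dimension equal to the rank: 2.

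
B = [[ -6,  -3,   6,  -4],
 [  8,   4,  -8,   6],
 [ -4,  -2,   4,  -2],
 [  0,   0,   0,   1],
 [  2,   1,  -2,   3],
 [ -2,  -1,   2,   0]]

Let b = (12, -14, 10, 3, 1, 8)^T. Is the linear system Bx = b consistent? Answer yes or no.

yes

Row reduce the augmented matrix [B | b].
R2 ← R2 + (4/3)·R1: [0, 0, 0, 2/3, 2]
R3 ← R3 − (2/3)·R1: [0, 0, 0, 2/3, 2]
R5 ← R5 + (1/3)·R1: [0, 0, 0, 5/3, 5]
R6 ← R6 − (1/3)·R1: [0, 0, 0, 4/3, 4]
R3 ← R3 − R2: [0, 0, 0, 0, 0]
R4 ← R4 − (3/2)·R2: [0, 0, 0, 0, 0]
R5 ← R5 − (5/2)·R2: [0, 0, 0, 0, 0]
R6 ← R6 − (2)·R2: [0, 0, 0, 0, 0]
The echelon form has 2 nonzero rows, and every pivot lies in the first 4 columns, so rank(B) = rank([B|b]) = 2.
The system is consistent.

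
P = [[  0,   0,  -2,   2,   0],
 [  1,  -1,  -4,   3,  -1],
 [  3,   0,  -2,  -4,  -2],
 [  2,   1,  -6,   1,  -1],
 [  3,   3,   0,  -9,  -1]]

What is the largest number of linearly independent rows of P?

3

Row reduce to echelon form.
Swap R1 ↔ R2
R3 ← R3 − (3)·R1: [0, 3, 10, -13, 1]
R4 ← R4 − (2)·R1: [0, 3, 2, -5, 1]
R5 ← R5 − (3)·R1: [0, 6, 12, -18, 2]
Swap R2 ↔ R3
R4 ← R4 − R2: [0, 0, -8, 8, 0]
R5 ← R5 − (2)·R2: [0, 0, -8, 8, 0]
R4 ← R4 − (4)·R3: [0, 0, 0, 0, 0]
R5 ← R5 − (4)·R3: [0, 0, 0, 0, 0]
Echelon form has 3 nonzero rows, so rank(P) = 3.
The rank gives the maximum number of linearly independent rows: 3.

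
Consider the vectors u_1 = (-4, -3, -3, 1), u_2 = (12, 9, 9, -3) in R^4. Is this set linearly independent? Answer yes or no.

Form the matrix with these vectors as rows and row reduce.
R2 ← R2 + (3)·R1: [0, 0, 0, 0]
1 nonzero row, so the 2 vectors span a space of dimension 1.
Since 1 < 2, the vectors are linearly dependent.

no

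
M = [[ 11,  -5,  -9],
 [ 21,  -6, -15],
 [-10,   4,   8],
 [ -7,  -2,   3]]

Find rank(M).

Row reduce to echelon form.
R2 ← R2 − (21/11)·R1: [0, 39/11, 24/11]
R3 ← R3 + (10/11)·R1: [0, -6/11, -2/11]
R4 ← R4 + (7/11)·R1: [0, -57/11, -30/11]
R3 ← R3 + (2/13)·R2: [0, 0, 2/13]
R4 ← R4 + (19/13)·R2: [0, 0, 6/13]
R4 ← R4 − (3)·R3: [0, 0, 0]
Echelon form has 3 nonzero rows, so rank(M) = 3.

3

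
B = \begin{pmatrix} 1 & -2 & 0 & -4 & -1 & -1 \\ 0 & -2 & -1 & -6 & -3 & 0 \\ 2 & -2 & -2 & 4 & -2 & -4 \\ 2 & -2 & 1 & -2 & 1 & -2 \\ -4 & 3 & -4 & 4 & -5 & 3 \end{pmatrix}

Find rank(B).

3

Row reduce to echelon form.
R3 ← R3 − (2)·R1: [0, 2, -2, 12, 0, -2]
R4 ← R4 − (2)·R1: [0, 2, 1, 6, 3, 0]
R5 ← R5 + (4)·R1: [0, -5, -4, -12, -9, -1]
R3 ← R3 + R2: [0, 0, -3, 6, -3, -2]
R4 ← R4 + R2: [0, 0, 0, 0, 0, 0]
R5 ← R5 − (5/2)·R2: [0, 0, -3/2, 3, -3/2, -1]
R5 ← R5 − (1/2)·R3: [0, 0, 0, 0, 0, 0]
Echelon form has 3 nonzero rows, so rank(B) = 3.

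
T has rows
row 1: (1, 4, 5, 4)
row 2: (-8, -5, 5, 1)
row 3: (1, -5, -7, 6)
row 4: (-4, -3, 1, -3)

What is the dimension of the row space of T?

Row reduce to echelon form.
R2 ← R2 + (8)·R1: [0, 27, 45, 33]
R3 ← R3 − R1: [0, -9, -12, 2]
R4 ← R4 + (4)·R1: [0, 13, 21, 13]
R3 ← R3 + (1/3)·R2: [0, 0, 3, 13]
R4 ← R4 − (13/27)·R2: [0, 0, -2/3, -26/9]
R4 ← R4 + (2/9)·R3: [0, 0, 0, 0]
Echelon form has 3 nonzero rows, so rank(T) = 3.
The row space has dimension equal to the rank: 3.

3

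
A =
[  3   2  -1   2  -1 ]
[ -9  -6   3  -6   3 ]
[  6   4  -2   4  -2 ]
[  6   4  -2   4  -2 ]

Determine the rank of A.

1

Row reduce to echelon form.
R2 ← R2 + (3)·R1: [0, 0, 0, 0, 0]
R3 ← R3 − (2)·R1: [0, 0, 0, 0, 0]
R4 ← R4 − (2)·R1: [0, 0, 0, 0, 0]
Echelon form has 1 nonzero row, so rank(A) = 1.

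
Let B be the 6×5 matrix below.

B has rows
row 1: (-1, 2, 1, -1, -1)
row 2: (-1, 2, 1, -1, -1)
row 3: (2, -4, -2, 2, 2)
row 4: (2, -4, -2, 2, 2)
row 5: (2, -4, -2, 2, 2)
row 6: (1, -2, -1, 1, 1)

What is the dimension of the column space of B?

1

Row reduce to echelon form.
R2 ← R2 − R1: [0, 0, 0, 0, 0]
R3 ← R3 + (2)·R1: [0, 0, 0, 0, 0]
R4 ← R4 + (2)·R1: [0, 0, 0, 0, 0]
R5 ← R5 + (2)·R1: [0, 0, 0, 0, 0]
R6 ← R6 + R1: [0, 0, 0, 0, 0]
Echelon form has 1 nonzero row, so rank(B) = 1.
The column space has dimension equal to the rank: 1.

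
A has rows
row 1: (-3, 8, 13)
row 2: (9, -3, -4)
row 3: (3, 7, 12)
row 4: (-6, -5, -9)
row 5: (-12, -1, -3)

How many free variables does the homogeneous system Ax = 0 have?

1

Row reduce to echelon form.
R2 ← R2 + (3)·R1: [0, 21, 35]
R3 ← R3 + R1: [0, 15, 25]
R4 ← R4 − (2)·R1: [0, -21, -35]
R5 ← R5 − (4)·R1: [0, -33, -55]
R3 ← R3 − (5/7)·R2: [0, 0, 0]
R4 ← R4 + R2: [0, 0, 0]
R5 ← R5 + (11/7)·R2: [0, 0, 0]
2 nonzero rows, so rank(A) = 2.
A has 3 columns; by rank–nullity, nullity = 3 − 2 = 1.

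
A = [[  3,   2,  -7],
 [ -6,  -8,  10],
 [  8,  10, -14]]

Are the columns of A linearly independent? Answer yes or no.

no

Row reduce A to echelon form.
R2 ← R2 + (2)·R1: [0, -4, -4]
R3 ← R3 − (8/3)·R1: [0, 14/3, 14/3]
R3 ← R3 + (7/6)·R2: [0, 0, 0]
2 pivots among 3 columns.
Only 2 < 3 pivot columns, so the columns are linearly dependent.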